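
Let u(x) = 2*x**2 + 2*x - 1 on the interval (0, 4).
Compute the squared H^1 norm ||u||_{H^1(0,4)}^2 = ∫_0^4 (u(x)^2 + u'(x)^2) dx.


||u||_{H^1}^2 = 26828/15

The H^1 norm (squared) on an interval (0, L) is
  ||u||_{H^1}^2 = ∫_0^L u(x)^2 dx + ∫_0^L u'(x)^2 dx.
Compute u'(x) = 4*x + 2.
Then u(x)^2 = 4*x**4 + 8*x**3 - 4*x + 1 and u'(x)^2 = 16*x**2 + 16*x + 4.
Integrate each monomial from 0 to 4 using ∫_0^4 c·x^n dx = c·4^(n+1)/(n+1):
  ∫_0^4 u(x)^2 dx = ∫_0^4 (4*x^4 + 8*x^3 - 4*x + 1) dx. Term by term:
    ∫_0^4 4*x^4 dx = 4096/5;  ∫_0^4 8*x^3 dx = 512;  ∫_0^4 -4*x dx = -32;
    ∫_0^4 1 dx = 4.
  Sum: 4096/5 + 512 − 32 + 4 = 6516/5.
  ∫_0^4 u'(x)^2 dx = ∫_0^4 (16*x^2 + 16*x + 4) dx. Term by term:
    ∫_0^4 16*x^2 dx = 1024/3;  ∫_0^4 16*x dx = 128;  ∫_0^4 4 dx = 16.
  Sum: 1024/3 + 128 + 16 = 1456/3.
Adding: ||u||_{H^1}^2 = 6516/5 + 1456/3 = 26828/15.


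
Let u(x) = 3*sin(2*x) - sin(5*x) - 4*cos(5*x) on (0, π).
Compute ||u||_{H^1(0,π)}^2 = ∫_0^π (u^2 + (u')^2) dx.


||u||_{H^1(0,π)}^2 = 832/7 + 487*π/2

u'(x) = 20*sin(5*x) + 6*cos(2*x) - 5*cos(5*x).
Expand u² and (u')² and integrate term by term on (0, π), using: for integers n ≥ 1, ∫_0^π sin²(nx) dx = ∫_0^π cos²(nx) dx = π/2; for n ≠ n', ∫_0^π sin(nx)sin(n'x) dx = ∫_0^π cos(nx)cos(n'x) dx = 0; and by product-to-sum, ∫_0^π sin(nx)cos(n'x) dx = ½∫_0^π [sin((n+n')x) + sin((n−n')x)] dx, which is 0 when n+n' is even and 2n/(n²−n'²) when n+n' is odd (it need not vanish on (0, π)).
  u² squared terms: (-1)²·∫sin(5x)² dx = 1·π/2 = π/2;  (-4)²·∫cos(5x)² dx = 16·π/2 = 8*π;  (3)²·∫sin(2x)² dx = 9·π/2 = 9*π/2.
  u² cross terms: 2·(-1)·(-4)·∫sin(5x)·cos(5x) dx = 8·(0) = 0;  2·(-1)·(3)·∫sin(5x)·sin(2x) dx = -6·(0) = 0;  2·(-4)·(3)·∫cos(5x)·sin(2x) dx = -24·(-4/21) = 32/7.
  So ∫_0^π u² dx = π/2 + 8*π + 9*π/2 + 0 + 0 + 32/7 = 32/7 + 13*π.
  (u')² squared terms: (-5)²·∫cos(5x)² dx = 25·π/2 = 25*π/2;  (6)²·∫cos(2x)² dx = 36·π/2 = 18*π;  (20)²·∫sin(5x)² dx = 400·π/2 = 200*π.
  (u')² cross terms: 2·(-5)·(6)·∫cos(5x)·cos(2x) dx = -60·(0) = 0;  2·(-5)·(20)·∫cos(5x)·sin(5x) dx = -200·(0) = 0;  2·(6)·(20)·∫cos(2x)·sin(5x) dx = 240·(10/21) = 800/7.
  So ∫_0^π (u')² dx = 25*π/2 + 18*π + 200*π + 0 + 0 + 800/7 = 800/7 + 461*π/2.
||u||_{H^1}^2 = (32/7 + 13*π) + (800/7 + 461*π/2) = 832/7 + 487*π/2.


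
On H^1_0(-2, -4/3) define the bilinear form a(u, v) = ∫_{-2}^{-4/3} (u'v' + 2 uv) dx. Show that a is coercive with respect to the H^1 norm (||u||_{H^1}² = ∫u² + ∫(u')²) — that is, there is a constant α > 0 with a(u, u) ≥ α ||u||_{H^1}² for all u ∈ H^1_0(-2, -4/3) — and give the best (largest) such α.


α = 1

Coercivity of a(·,·) on H^1_0(-2, -4/3) means a(u, u) ≥ α ||u||_{H^1}² for every u ∈ H^1_0.
The interval has length L = 2/3, and Poincaré/coercivity depend only on L. Here a(u, u) = ∫(u')² + (2)·∫u².
Here c = 2 ≥ 1, so a(u,u) = ∫(u')² + c∫u² ≥ ∫(u')² + ∫u² = ||u||_{H^1}², i.e. α = 1 works. No larger α is possible: a(u,u) ≥ α||u||_{H^1}² means (1−α)∫(u')² ≥ (α−c)∫u², and for the modes u_n = sin(nπ(x−x₀)/L) (x₀ the left endpoint) one has ∫u_n²/∫(u_n')² = (L/(nπ))² → 0, so a(u_n,u_n)/||u_n||_{H^1}² → 1. Hence the optimal constant is α = 1.
Therefore α = 1.


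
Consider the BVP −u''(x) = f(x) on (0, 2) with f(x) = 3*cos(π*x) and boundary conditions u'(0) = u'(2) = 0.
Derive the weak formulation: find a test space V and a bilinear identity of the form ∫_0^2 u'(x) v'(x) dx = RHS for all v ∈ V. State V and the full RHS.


V = H^1(0, 2) (no boundary constraint on v; u is determined up to an additive constant); weak form: ∫_0^2 u'v' dx = ∫_0^2 (3*cos(π*x)) v dx for all v ∈ V.

Multiply both sides by a test function v and integrate from 0 to 2:
  ∫_0^2 −u''(x) v(x) dx = ∫_0^2 f(x) v(x) dx.
Integrate the LHS by parts once:
  ∫_0^2 −u'' v dx = −[u'(x) v(x)]_0^2 + ∫_0^2 u'(x) v'(x) dx.
Thus ∫_0^2 u'(x) v'(x) dx = ∫_0^2 f(x) v(x) dx + [u'(x) v(x)]_0^2.
Choose V so that boundary terms are either known or forced to vanish.
u has homogeneous Neumann: u'(0) = u'(2) = 0. So [u' v]_0^2 = 0·v(2) − 0·v(0) = 0 for any v; take V = H^1(0, 2).
Weak formulation: find u (satisfying any essential BC) such that ∫_0^2 u'(x) v'(x) dx = ∫_0^2 f v dx for all v ∈ V (homogeneous Neumann, so boundary terms vanish).
Substituting f(x) = 3*cos(π*x), the right-hand side is ∫_0^2 (3*cos(π*x)) v dx.
Compatibility check (pure Neumann): taking v ≡ 1 ∈ V gives 0 = ∫_0^2 f dx + (0) − (0), i.e. ∫_0^2 f dx must equal u'(0) − u'(2) = 0. Indeed ∫_0^2 (3*cos(π*x)) dx = 0, so the data are compatible. The solution is then unique only up to an additive constant (fix it e.g. by requiring ∫_0^2 u dx = 0).


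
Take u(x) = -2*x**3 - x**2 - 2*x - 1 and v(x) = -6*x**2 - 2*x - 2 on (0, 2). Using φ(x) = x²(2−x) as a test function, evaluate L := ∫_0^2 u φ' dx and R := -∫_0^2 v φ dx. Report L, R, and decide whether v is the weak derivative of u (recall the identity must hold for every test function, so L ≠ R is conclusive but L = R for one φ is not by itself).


LHS = 56/3, RHS = 56/3. Yes, v = u' weakly.

u(x) = -2*x**3 - x**2 - 2*x - 1, classical derivative u'(x) = -6*x**2 - 2*x - 2.
φ(x) = x²(2−x), so φ'(x) = x*(4 - 3*x).
Note φ(0) = φ(2) = 0, so the boundary term u·φ vanishes.
LHS = ∫_0^2 u(x) φ'(x) dx = ∫_0^2 (6*x^5 - 5*x^4 + 2*x^3 - 5*x^2 - 4*x) dx. Term by term:
  ∫_0^2 6*x^5 dx = 64;  ∫_0^2 -5*x^4 dx = -32;  ∫_0^2 2*x^3 dx = 8;
  ∫_0^2 -5*x^2 dx = -40/3;  ∫_0^2 -4*x dx = -8.
Sum: 64 − 32 + 8 − 40/3 − 8 = 56/3.
So LHS = 56/3.
∫_0^2 v(x) φ(x) dx = ∫_0^2 (6*x^5 - 10*x^4 - 2*x^3 - 4*x^2) dx. Term by term:
  ∫_0^2 6*x^5 dx = 64;  ∫_0^2 -10*x^4 dx = -64;  ∫_0^2 -2*x^3 dx = -8;
  ∫_0^2 -4*x^2 dx = -32/3.
Sum: 64 − 64 − 8 − 32/3 = -56/3.
So RHS = -∫_0^2 v(x) φ(x) dx = 56/3.
LHS = RHS, so the identity holds for this test φ.
Moreover u is smooth here and v(x) = u'(x) = -6*x**2 - 2*x - 2 pointwise, so the identity holds for every test function. Hence v is the weak derivative of u.


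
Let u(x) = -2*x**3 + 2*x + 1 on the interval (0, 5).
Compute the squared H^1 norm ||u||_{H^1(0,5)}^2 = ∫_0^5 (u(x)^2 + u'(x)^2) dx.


||u||_{H^1}^2 = 1275950/21

The H^1 norm (squared) on an interval (0, L) is
  ||u||_{H^1}^2 = ∫_0^L u(x)^2 dx + ∫_0^L u'(x)^2 dx.
Compute u'(x) = 2 - 6*x**2.
Then u(x)^2 = 4*x**6 - 8*x**4 - 4*x**3 + 4*x**2 + 4*x + 1 and u'(x)^2 = 36*x**4 - 24*x**2 + 4.
Integrate each monomial from 0 to 5 using ∫_0^5 c·x^n dx = c·5^(n+1)/(n+1):
  ∫_0^5 u(x)^2 dx = ∫_0^5 (4*x^6 - 8*x^4 - 4*x^3 + 4*x^2 + 4*x + 1) dx. Term by term:
    ∫_0^5 4*x^6 dx = 312500/7;  ∫_0^5 -8*x^4 dx = -5000;  ∫_0^5 -4*x^3 dx = -625;
    ∫_0^5 4*x^2 dx = 500/3;  ∫_0^5 4*x dx = 50;  ∫_0^5 1 dx = 5.
  Sum: 312500/7 − 5000 − 625 + 500/3 + 50 + 5 = 824030/21.
  ∫_0^5 u'(x)^2 dx = ∫_0^5 (36*x^4 - 24*x^2 + 4) dx. Term by term:
    ∫_0^5 36*x^4 dx = 22500;  ∫_0^5 -24*x^2 dx = -1000;  ∫_0^5 4 dx = 20.
  Sum: 22500 − 1000 + 20 = 21520.
Adding: ||u||_{H^1}^2 = 824030/21 + 21520 = 1275950/21.


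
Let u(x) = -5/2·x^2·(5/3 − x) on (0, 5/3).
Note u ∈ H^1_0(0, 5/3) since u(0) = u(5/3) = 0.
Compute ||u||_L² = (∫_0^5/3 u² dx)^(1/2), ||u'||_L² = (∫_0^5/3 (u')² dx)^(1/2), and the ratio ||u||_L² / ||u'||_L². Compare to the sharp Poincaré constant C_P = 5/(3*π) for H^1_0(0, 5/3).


||u||_L² / ||u'||_L² = 5*sqrt(14)/42 < C_P = 5/(3*π).

u(x) = -5/2·x^2·(5/3 − x), so u'(x) = 5*x*(9*x - 10)/6.
u(x) = -5/2·x^2·(5/3 − x) vanishes at x = 0 and x = 5/3, so u ∈ H^1_0(0, 5/3). Differentiate via the product rule and integrate the resulting polynomials term by term.
  ∫_0^5/3 u² dx = ∫_0^5/3 (25*x^6/4 - 125*x^5/6 + 625*x^4/36) dx. Term by term:
    ∫_0^5/3 25*x^6/4 dx = 1953125/61236;  ∫_0^5/3 -125*x^5/6 dx = -1953125/26244;  ∫_0^5/3 625*x^4/36 dx = 390625/8748.
  Sum: 1953125/61236 − 1953125/26244 + 390625/8748 = 390625/183708.
  ∫_0^5/3 (u')² dx = ∫_0^5/3 (225*x^4/4 - 125*x^3 + 625*x^2/9) dx. Term by term:
    ∫_0^5/3 225*x^4/4 dx = 15625/108;  ∫_0^5/3 -125*x^3 dx = -78125/324;  ∫_0^5/3 625*x^2/9 dx = 78125/729.
  Sum: 15625/108 − 78125/324 + 78125/729 = 15625/1458.
∫_0^5/3 u² dx = 390625/183708, so ||u||_L² = 625*sqrt(7)/1134.
∫_0^5/3 (u')² dx = 15625/1458, so ||u'||_L² = 125*sqrt(2)/54.
Ratio ||u||_L² / ||u'||_L² = 5*sqrt(14)/42.
Sharp Poincaré constant on H^1_0(0, 5/3) is C_P = L/π = 5/(3*π), achieved by sin(3*π/5·x).
A polynomial bump cannot attain the sharp Poincaré constant (only the first sine eigenfunction does), so the ratio is strictly less than C_P, consistent with ||u||_L² ≤ C_P ||u'||_L².


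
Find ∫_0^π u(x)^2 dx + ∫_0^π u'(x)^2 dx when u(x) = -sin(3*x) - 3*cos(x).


||u||_{H^1(0,π)}^2 = 14*π

u'(x) = 3*sin(x) - 3*cos(3*x).
Expand u² and (u')² and integrate term by term on (0, π), using: for integers n ≥ 1, ∫_0^π sin²(nx) dx = ∫_0^π cos²(nx) dx = π/2; for n ≠ n', ∫_0^π sin(nx)sin(n'x) dx = ∫_0^π cos(nx)cos(n'x) dx = 0; and by product-to-sum, ∫_0^π sin(nx)cos(n'x) dx = ½∫_0^π [sin((n+n')x) + sin((n−n')x)] dx, which is 0 when n+n' is even and 2n/(n²−n'²) when n+n' is odd (it need not vanish on (0, π)).
  u² squared terms: (-1)²·∫sin(3x)² dx = 1·π/2 = π/2;  (-3)²·∫cos(x)² dx = 9·π/2 = 9*π/2.
  u² cross terms: 2·(-1)·(-3)·∫sin(3x)·cos(x) dx = 6·(0) = 0.
  So ∫_0^π u² dx = π/2 + 9*π/2 + 0 = 5*π.
  (u')² squared terms: (-3)²·∫cos(3x)² dx = 9·π/2 = 9*π/2;  (3)²·∫sin(x)² dx = 9·π/2 = 9*π/2.
  (u')² cross terms: 2·(-3)·(3)·∫cos(3x)·sin(x) dx = -18·(0) = 0.
  So ∫_0^π (u')² dx = 9*π/2 + 9*π/2 + 0 = 9*π.
||u||_{H^1}^2 = (5*π) + (9*π) = 14*π.


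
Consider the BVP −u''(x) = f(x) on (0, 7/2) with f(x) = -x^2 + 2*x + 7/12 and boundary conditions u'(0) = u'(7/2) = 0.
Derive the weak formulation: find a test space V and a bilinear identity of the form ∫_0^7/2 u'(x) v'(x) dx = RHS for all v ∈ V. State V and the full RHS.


V = H^1(0, 7/2) (no boundary constraint on v; u is determined up to an additive constant); weak form: ∫_0^7/2 u'v' dx = ∫_0^7/2 (-x^2 + 2*x + 7/12) v dx for all v ∈ V.

Multiply both sides by a test function v and integrate from 0 to 7/2:
  ∫_0^7/2 −u''(x) v(x) dx = ∫_0^7/2 f(x) v(x) dx.
Integrate the LHS by parts once:
  ∫_0^7/2 −u'' v dx = −[u'(x) v(x)]_0^7/2 + ∫_0^7/2 u'(x) v'(x) dx.
Thus ∫_0^7/2 u'(x) v'(x) dx = ∫_0^7/2 f(x) v(x) dx + [u'(x) v(x)]_0^7/2.
Choose V so that boundary terms are either known or forced to vanish.
u has homogeneous Neumann: u'(0) = u'(7/2) = 0. So [u' v]_0^7/2 = 0·v(7/2) − 0·v(0) = 0 for any v; take V = H^1(0, 7/2).
Weak formulation: find u (satisfying any essential BC) such that ∫_0^7/2 u'(x) v'(x) dx = ∫_0^7/2 f v dx for all v ∈ V (homogeneous Neumann, so boundary terms vanish).
Substituting f(x) = -x^2 + 2*x + 7/12, the right-hand side is ∫_0^7/2 (-x^2 + 2*x + 7/12) v dx.
Compatibility check (pure Neumann): taking v ≡ 1 ∈ V gives 0 = ∫_0^7/2 f dx + (0) − (0), i.e. ∫_0^7/2 f dx must equal u'(0) − u'(7/2) = 0. Indeed ∫_0^7/2 (-x^2 + 2*x + 7/12) dx = 0, so the data are compatible. The solution is then unique only up to an additive constant (fix it e.g. by requiring ∫_0^7/2 u dx = 0).


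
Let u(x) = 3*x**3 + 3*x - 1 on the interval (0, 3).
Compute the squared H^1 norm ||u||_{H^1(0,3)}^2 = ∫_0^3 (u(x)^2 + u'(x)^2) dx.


||u||_{H^1}^2 = 565023/70

The H^1 norm (squared) on an interval (0, L) is
  ||u||_{H^1}^2 = ∫_0^L u(x)^2 dx + ∫_0^L u'(x)^2 dx.
Compute u'(x) = 9*x**2 + 3.
Then u(x)^2 = 9*x**6 + 18*x**4 - 6*x**3 + 9*x**2 - 6*x + 1 and u'(x)^2 = 81*x**4 + 54*x**2 + 9.
Integrate each monomial from 0 to 3 using ∫_0^3 c·x^n dx = c·3^(n+1)/(n+1):
  ∫_0^3 u(x)^2 dx = ∫_0^3 (9*x^6 + 18*x^4 - 6*x^3 + 9*x^2 - 6*x + 1) dx. Term by term:
    ∫_0^3 9*x^6 dx = 19683/7;  ∫_0^3 18*x^4 dx = 4374/5;  ∫_0^3 -6*x^3 dx = -243/2;
    ∫_0^3 9*x^2 dx = 81;  ∫_0^3 -6*x dx = -27;  ∫_0^3 1 dx = 3.
  Sum: 19683/7 + 4374/5 − 243/2 + 81 − 27 + 3 = 253551/70.
  ∫_0^3 u'(x)^2 dx = ∫_0^3 (81*x^4 + 54*x^2 + 9) dx. Term by term:
    ∫_0^3 81*x^4 dx = 19683/5;  ∫_0^3 54*x^2 dx = 486;  ∫_0^3 9 dx = 27.
  Sum: 19683/5 + 486 + 27 = 22248/5.
Adding: ||u||_{H^1}^2 = 253551/70 + 22248/5 = 565023/70.


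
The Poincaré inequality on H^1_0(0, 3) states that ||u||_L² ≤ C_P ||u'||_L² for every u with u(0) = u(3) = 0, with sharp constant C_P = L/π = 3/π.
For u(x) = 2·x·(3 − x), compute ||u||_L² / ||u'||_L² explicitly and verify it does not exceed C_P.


||u||_L² / ||u'||_L² = 3*sqrt(10)/10 < C_P = 3/π.

u(x) = 2·x·(3 − x), so u'(x) = 6 - 4*x.
u(x) = 2·x·(3 − x) vanishes at x = 0 and x = 3, so u ∈ H^1_0(0, 3). Differentiate via the product rule and integrate the resulting polynomials term by term.
  ∫_0^3 u² dx = ∫_0^3 (4*x^4 - 24*x^3 + 36*x^2) dx. Term by term:
    ∫_0^3 4*x^4 dx = 972/5;  ∫_0^3 -24*x^3 dx = -486;  ∫_0^3 36*x^2 dx = 324.
  Sum: 972/5 − 486 + 324 = 162/5.
  ∫_0^3 (u')² dx = ∫_0^3 (16*x^2 - 48*x + 36) dx. Term by term:
    ∫_0^3 16*x^2 dx = 144;  ∫_0^3 -48*x dx = -216;  ∫_0^3 36 dx = 108.
  Sum: 144 − 216 + 108 = 36.
∫_0^3 u² dx = 162/5, so ||u||_L² = 9*sqrt(10)/5.
∫_0^3 (u')² dx = 36, so ||u'||_L² = 6.
Ratio ||u||_L² / ||u'||_L² = 3*sqrt(10)/10.
Sharp Poincaré constant on H^1_0(0, 3) is C_P = L/π = 3/π, achieved by sin(π/3·x).
A polynomial bump cannot attain the sharp Poincaré constant (only the first sine eigenfunction does), so the ratio is strictly less than C_P, consistent with ||u||_L² ≤ C_P ||u'||_L².


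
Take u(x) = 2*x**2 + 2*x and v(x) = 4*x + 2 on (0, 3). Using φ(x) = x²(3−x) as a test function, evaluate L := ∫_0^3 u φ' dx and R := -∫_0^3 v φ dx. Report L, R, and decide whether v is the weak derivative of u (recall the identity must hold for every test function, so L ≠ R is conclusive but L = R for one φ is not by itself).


LHS = -621/10, RHS = -621/10. Yes, v = u' weakly.

u(x) = 2*x**2 + 2*x, classical derivative u'(x) = 4*x + 2.
φ(x) = x²(3−x), so φ'(x) = 3*x*(2 - x).
Note φ(0) = φ(3) = 0, so the boundary term u·φ vanishes.
LHS = ∫_0^3 u(x) φ'(x) dx = ∫_0^3 (-6*x^4 + 6*x^3 + 12*x^2) dx. Term by term:
  ∫_0^3 -6*x^4 dx = -1458/5;  ∫_0^3 6*x^3 dx = 243/2;  ∫_0^3 12*x^2 dx = 108.
Sum: -1458/5 + 243/2 + 108 = -621/10.
So LHS = -621/10.
∫_0^3 v(x) φ(x) dx = ∫_0^3 (-4*x^4 + 10*x^3 + 6*x^2) dx. Term by term:
  ∫_0^3 -4*x^4 dx = -972/5;  ∫_0^3 10*x^3 dx = 405/2;  ∫_0^3 6*x^2 dx = 54.
Sum: -972/5 + 405/2 + 54 = 621/10.
So RHS = -∫_0^3 v(x) φ(x) dx = -621/10.
LHS = RHS, so the identity holds for this test φ.
Moreover u is smooth here and v(x) = u'(x) = 4*x + 2 pointwise, so the identity holds for every test function. Hence v is the weak derivative of u.


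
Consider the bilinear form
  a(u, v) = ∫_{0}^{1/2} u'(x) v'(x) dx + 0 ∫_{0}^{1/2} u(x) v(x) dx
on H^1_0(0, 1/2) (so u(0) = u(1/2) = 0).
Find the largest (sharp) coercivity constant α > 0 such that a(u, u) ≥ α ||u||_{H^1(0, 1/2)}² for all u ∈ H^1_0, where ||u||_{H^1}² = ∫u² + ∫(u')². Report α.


α = 4*π^2/(1 + 4*π^2)

Coercivity of a(·,·) on H^1_0(0, 1/2) means a(u, u) ≥ α ||u||_{H^1}² for every u ∈ H^1_0.
The interval has length L = 1/2, and Poincaré/coercivity depend only on L. Here a(u, u) = ∫(u')² + (0)·∫u².
Here c = 0, so a(u,u) = ∫(u')² alone. The condition a(u,u) ≥ α||u||_{H^1}² reads (1−α)∫(u')² ≥ (α−c)∫u². Any admissible α is ≤ 1 (rapidly oscillating u have ∫u²/∫(u')² → 0), and α = 1 would force 0 ≥ (1−c)∫u², impossible since c < 1; so 1−α > 0. By the sharp Poincaré inequality on H^1_0 of an interval of length L, ∫(u')² ≥ (π/L)²∫u² with equality for the first sine mode sin(π(x−x₀)/L) (x₀ the left endpoint), so the inequality holds for all u iff (1−α)(π/L)² ≥ α − c, i.e. α ≤ ((π/L)² + c)/((π/L)² + 1) = (1 + c(L/π)²)/(1 + (L/π)²). (Direct route, valid since c ≤ 0: Poincaré gives c∫u² ≥ c(L/π)²∫(u')², so a(u,u) ≥ (1 + c(L/π)²)∫(u')², while ||u||_{H^1}² ≤ (1 + (L/π)²)∫(u')²; dividing yields the same α.) With (π/L)² = 4*π^2 and c = 0, the largest admissible constant is α = ((π/L)² + c)/((π/L)² + 1).
Simplifying, α = 4*π^2/(1 + 4*π^2).


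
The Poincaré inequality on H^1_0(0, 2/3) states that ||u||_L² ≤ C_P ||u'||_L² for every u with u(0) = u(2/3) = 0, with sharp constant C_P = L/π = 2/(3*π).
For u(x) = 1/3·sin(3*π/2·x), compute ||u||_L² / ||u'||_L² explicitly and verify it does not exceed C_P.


||u||_L² / ||u'||_L² = 2/(3*π) = C_P.

u(x) = 1/3·sin(3*π/2·x), so u'(x) = π*cos(3*π*x/2)/2.
Writing u(x) = A·sin(kπx/L) with A = 1/3 and k = 1, use ∫_0^L sin²(kπx/L) dx = L/2 and ∫_0^L cos²(kπx/L) dx = L/2.
u² = 1/9·sin²(3*π/2·x) and (u')² = π^2/4·cos²(3*π/2·x), and each of sin², cos² integrates to L/2 = 1/3 over (0, 2/3).
∫_0^2/3 u² dx = 1/27, so ||u||_L² = sqrt(3)/9.
∫_0^2/3 (u')² dx = π^2/12, so ||u'||_L² = sqrt(3)*π/6.
Ratio ||u||_L² / ||u'||_L² = 2/(3*π).
Sharp Poincaré constant on H^1_0(0, 2/3) is C_P = L/π = 2/(3*π), achieved by sin(3*π/2·x).
This is the k = 1 eigenfunction (up to amplitude), so the ratio equals the sharp Poincaré constant exactly.


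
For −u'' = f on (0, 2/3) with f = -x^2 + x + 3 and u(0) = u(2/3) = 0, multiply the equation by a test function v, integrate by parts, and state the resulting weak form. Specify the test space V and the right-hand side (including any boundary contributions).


V = H^1_0(0, 2/3) (so v(0) = v(2/3) = 0); weak form: ∫_0^2/3 u'v' dx = ∫_0^2/3 (-x^2 + x + 3) v dx for all v ∈ V.

Multiply both sides by a test function v and integrate from 0 to 2/3:
  ∫_0^2/3 −u''(x) v(x) dx = ∫_0^2/3 f(x) v(x) dx.
Integrate the LHS by parts once:
  ∫_0^2/3 −u'' v dx = −[u'(x) v(x)]_0^2/3 + ∫_0^2/3 u'(x) v'(x) dx.
Thus ∫_0^2/3 u'(x) v'(x) dx = ∫_0^2/3 f(x) v(x) dx + [u'(x) v(x)]_0^2/3.
Choose V so that boundary terms are either known or forced to vanish.
u is Dirichlet: u(0) = u(2/3) = 0. Let V = H^1_0(0, 2/3); then v(0) = v(2/3) = 0, and [u' v]_0^2/3 = 0.
Weak formulation: find u (satisfying any essential BC) such that ∫_0^2/3 u'(x) v'(x) dx = ∫_0^2/3 f v dx for all v ∈ V.
Substituting f(x) = -x^2 + x + 3, the right-hand side is ∫_0^2/3 (-x^2 + x + 3) v dx.


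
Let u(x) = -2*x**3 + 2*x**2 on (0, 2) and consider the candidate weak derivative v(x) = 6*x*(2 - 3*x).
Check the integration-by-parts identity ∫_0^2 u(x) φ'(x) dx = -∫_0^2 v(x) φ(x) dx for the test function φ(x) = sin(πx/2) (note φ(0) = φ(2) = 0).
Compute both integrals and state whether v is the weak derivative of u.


LHS = -192/π^3 + 32/π, RHS = -576/π^3 + 96/π. No, v is not the weak derivative of u.

u(x) = -2*x**3 + 2*x**2, classical derivative u'(x) = -6*x**2 + 4*x.
φ(x) = sin(πx/2), so φ'(x) = π*cos(π*x/2)/2.
Note φ(0) = φ(2) = 0, so the boundary term u·φ vanishes.
LHS = ∫_0^2 u(x) φ'(x) dx = ∫_0^2 (-π*x^3*cos(π*x/2) + π*x^2*cos(π*x/2)) dx. Term by term:
  ∫_0^2 π*x^2*cos(π*x/2) dx = -16/π;  ∫_0^2 -π*x^3*cos(π*x/2) dx = -192/π^3 + 48/π.
Sum: -16/π + -192/π^3 + 48/π = -192/π^3 + 32/π.
So LHS = -192/π^3 + 32/π.
∫_0^2 v(x) φ(x) dx = ∫_0^2 (-18*x^2*sin(π*x/2) + 12*x*sin(π*x/2)) dx. Term by term:
  ∫_0^2 -18*x^2*sin(π*x/2) dx = -144/π + 576/π^3;  ∫_0^2 12*x*sin(π*x/2) dx = 48/π.
Sum: -144/π + 576/π^3 + 48/π = -96/π + 576/π^3.
So RHS = -∫_0^2 v(x) φ(x) dx = -576/π^3 + 96/π.
LHS − RHS = -64/π + 384/π^3 ≠ 0, so the identity fails.
(For a valid weak derivative the identity must hold for EVERY test function, in particular this one. The failure shows v is NOT the weak derivative of u.)
Correct weak derivative would be u'(x) = -6*x**2 + 4*x.


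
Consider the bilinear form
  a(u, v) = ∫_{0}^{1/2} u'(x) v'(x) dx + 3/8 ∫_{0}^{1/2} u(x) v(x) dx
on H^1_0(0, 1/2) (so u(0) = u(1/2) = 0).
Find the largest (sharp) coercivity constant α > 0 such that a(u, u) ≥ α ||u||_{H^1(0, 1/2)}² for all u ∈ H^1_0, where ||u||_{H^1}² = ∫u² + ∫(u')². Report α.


α = (3 + 32*π^2)/(8*(1 + 4*π^2))

Coercivity of a(·,·) on H^1_0(0, 1/2) means a(u, u) ≥ α ||u||_{H^1}² for every u ∈ H^1_0.
The interval has length L = 1/2, and Poincaré/coercivity depend only on L. Here a(u, u) = ∫(u')² + (3/8)·∫u².
Here 0 < c = 3/8 < 1. The condition a(u,u) ≥ α||u||_{H^1}² reads (1−α)∫(u')² ≥ (α−c)∫u². Any admissible α is ≤ 1 (rapidly oscillating u have ∫u²/∫(u')² → 0), and α = 1 would force 0 ≥ (1−c)∫u², impossible since c < 1; so 1−α > 0. By the sharp Poincaré inequality on H^1_0 of an interval of length L, ∫(u')² ≥ (π/L)²∫u² with equality for the first sine mode sin(π(x−x₀)/L) (x₀ the left endpoint), so the inequality holds for all u iff (1−α)(π/L)² ≥ α − c, i.e. α ≤ ((π/L)² + c)/((π/L)² + 1) = (1 + c(L/π)²)/(1 + (L/π)²). With (π/L)² = 4*π^2 and c = 3/8, the largest admissible constant is α = ((π/L)² + c)/((π/L)² + 1).
Simplifying, α = (3 + 32*π^2)/(8*(1 + 4*π^2)).


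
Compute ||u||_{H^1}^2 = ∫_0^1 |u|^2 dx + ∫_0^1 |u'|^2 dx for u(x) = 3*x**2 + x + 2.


||u||_{H^1}^2 = 979/30

The H^1 norm (squared) on an interval (0, L) is
  ||u||_{H^1}^2 = ∫_0^L u(x)^2 dx + ∫_0^L u'(x)^2 dx.
Compute u'(x) = 6*x + 1.
Then u(x)^2 = 9*x**4 + 6*x**3 + 13*x**2 + 4*x + 4 and u'(x)^2 = 36*x**2 + 12*x + 1.
Integrate each monomial from 0 to 1 using ∫_0^1 c·x^n dx = c·1^(n+1)/(n+1):
  ∫_0^1 u(x)^2 dx = ∫_0^1 (9*x^4 + 6*x^3 + 13*x^2 + 4*x + 4) dx. Term by term:
    ∫_0^1 9*x^4 dx = 9/5;  ∫_0^1 6*x^3 dx = 3/2;  ∫_0^1 13*x^2 dx = 13/3;
    ∫_0^1 4*x dx = 2;  ∫_0^1 4 dx = 4.
  Sum: 9/5 + 3/2 + 13/3 + 2 + 4 = 409/30.
  ∫_0^1 u'(x)^2 dx = ∫_0^1 (36*x^2 + 12*x + 1) dx. Term by term:
    ∫_0^1 36*x^2 dx = 12;  ∫_0^1 12*x dx = 6;  ∫_0^1 1 dx = 1.
  Sum: 12 + 6 + 1 = 19.
Adding: ||u||_{H^1}^2 = 409/30 + 19 = 979/30.


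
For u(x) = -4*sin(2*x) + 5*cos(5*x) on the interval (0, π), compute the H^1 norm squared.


||u||_{H^1(0,π)}^2 = 4160/21 + 365*π

u'(x) = -25*sin(5*x) - 8*cos(2*x).
Expand u² and (u')² and integrate term by term on (0, π), using: for integers n ≥ 1, ∫_0^π sin²(nx) dx = ∫_0^π cos²(nx) dx = π/2; for n ≠ n', ∫_0^π sin(nx)sin(n'x) dx = ∫_0^π cos(nx)cos(n'x) dx = 0; and by product-to-sum, ∫_0^π sin(nx)cos(n'x) dx = ½∫_0^π [sin((n+n')x) + sin((n−n')x)] dx, which is 0 when n+n' is even and 2n/(n²−n'²) when n+n' is odd (it need not vanish on (0, π)).
  u² squared terms: (-4)²·∫sin(2x)² dx = 16·π/2 = 8*π;  (5)²·∫cos(5x)² dx = 25·π/2 = 25*π/2.
  u² cross terms: 2·(-4)·(5)·∫sin(2x)·cos(5x) dx = -40·(-4/21) = 160/21.
  So ∫_0^π u² dx = 8*π + 25*π/2 + 160/21 = 160/21 + 41*π/2.
  (u')² squared terms: (-25)²·∫sin(5x)² dx = 625·π/2 = 625*π/2;  (-8)²·∫cos(2x)² dx = 64·π/2 = 32*π.
  (u')² cross terms: 2·(-25)·(-8)·∫sin(5x)·cos(2x) dx = 400·(10/21) = 4000/21.
  So ∫_0^π (u')² dx = 625*π/2 + 32*π + 4000/21 = 4000/21 + 689*π/2.
||u||_{H^1}^2 = (160/21 + 41*π/2) + (4000/21 + 689*π/2) = 4160/21 + 365*π.


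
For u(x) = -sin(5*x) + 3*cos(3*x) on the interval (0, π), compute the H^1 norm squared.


||u||_{H^1(0,π)}^2 = 58*π

u'(x) = -9*sin(3*x) - 5*cos(5*x).
Expand u² and (u')² and integrate term by term on (0, π), using: for integers n ≥ 1, ∫_0^π sin²(nx) dx = ∫_0^π cos²(nx) dx = π/2; for n ≠ n', ∫_0^π sin(nx)sin(n'x) dx = ∫_0^π cos(nx)cos(n'x) dx = 0; and by product-to-sum, ∫_0^π sin(nx)cos(n'x) dx = ½∫_0^π [sin((n+n')x) + sin((n−n')x)] dx, which is 0 when n+n' is even and 2n/(n²−n'²) when n+n' is odd (it need not vanish on (0, π)).
  u² squared terms: (-1)²·∫sin(5x)² dx = 1·π/2 = π/2;  (3)²·∫cos(3x)² dx = 9·π/2 = 9*π/2.
  u² cross terms: 2·(-1)·(3)·∫sin(5x)·cos(3x) dx = -6·(0) = 0.
  So ∫_0^π u² dx = π/2 + 9*π/2 + 0 = 5*π.
  (u')² squared terms: (-9)²·∫sin(3x)² dx = 81·π/2 = 81*π/2;  (-5)²·∫cos(5x)² dx = 25·π/2 = 25*π/2.
  (u')² cross terms: 2·(-9)·(-5)·∫sin(3x)·cos(5x) dx = 90·(0) = 0.
  So ∫_0^π (u')² dx = 81*π/2 + 25*π/2 + 0 = 53*π.
||u||_{H^1}^2 = (5*π) + (53*π) = 58*π.


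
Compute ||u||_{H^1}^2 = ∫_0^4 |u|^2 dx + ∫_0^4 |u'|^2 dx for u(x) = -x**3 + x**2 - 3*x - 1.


||u||_{H^1}^2 = 403064/105

The H^1 norm (squared) on an interval (0, L) is
  ||u||_{H^1}^2 = ∫_0^L u(x)^2 dx + ∫_0^L u'(x)^2 dx.
Compute u'(x) = -3*x**2 + 2*x - 3.
Then u(x)^2 = x**6 - 2*x**5 + 7*x**4 - 4*x**3 + 7*x**2 + 6*x + 1 and u'(x)^2 = 9*x**4 - 12*x**3 + 22*x**2 - 12*x + 9.
Integrate each monomial from 0 to 4 using ∫_0^4 c·x^n dx = c·4^(n+1)/(n+1):
  ∫_0^4 u(x)^2 dx = ∫_0^4 (x^6 - 2*x^5 + 7*x^4 - 4*x^3 + 7*x^2 + 6*x + 1) dx. Term by term:
    ∫_0^4 x^6 dx = 16384/7;  ∫_0^4 -2*x^5 dx = -4096/3;  ∫_0^4 7*x^4 dx = 7168/5;
    ∫_0^4 -4*x^3 dx = -256;  ∫_0^4 7*x^2 dx = 448/3;  ∫_0^4 6*x dx = 48;
    ∫_0^4 1 dx = 4.
  Sum: 16384/7 − 4096/3 + 7168/5 − 256 + 448/3 + 48 + 4 = 82396/35.
  ∫_0^4 u'(x)^2 dx = ∫_0^4 (9*x^4 - 12*x^3 + 22*x^2 - 12*x + 9) dx. Term by term:
    ∫_0^4 9*x^4 dx = 9216/5;  ∫_0^4 -12*x^3 dx = -768;  ∫_0^4 22*x^2 dx = 1408/3;
    ∫_0^4 -12*x dx = -96;  ∫_0^4 9 dx = 36.
  Sum: 9216/5 − 768 + 1408/3 − 96 + 36 = 22268/15.
Adding: ||u||_{H^1}^2 = 82396/35 + 22268/15 = 403064/105.


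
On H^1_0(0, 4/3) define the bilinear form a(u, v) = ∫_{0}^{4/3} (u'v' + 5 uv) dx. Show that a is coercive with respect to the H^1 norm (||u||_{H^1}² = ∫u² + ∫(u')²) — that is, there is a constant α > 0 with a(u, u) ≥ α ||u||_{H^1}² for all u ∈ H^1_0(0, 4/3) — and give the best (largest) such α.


α = 1

Coercivity of a(·,·) on H^1_0(0, 4/3) means a(u, u) ≥ α ||u||_{H^1}² for every u ∈ H^1_0.
The interval has length L = 4/3, and Poincaré/coercivity depend only on L. Here a(u, u) = ∫(u')² + (5)·∫u².
Here c = 5 ≥ 1, so a(u,u) = ∫(u')² + c∫u² ≥ ∫(u')² + ∫u² = ||u||_{H^1}², i.e. α = 1 works. No larger α is possible: a(u,u) ≥ α||u||_{H^1}² means (1−α)∫(u')² ≥ (α−c)∫u², and for the modes u_n = sin(nπ(x−x₀)/L) (x₀ the left endpoint) one has ∫u_n²/∫(u_n')² = (L/(nπ))² → 0, so a(u_n,u_n)/||u_n||_{H^1}² → 1. Hence the optimal constant is α = 1.
Therefore α = 1.


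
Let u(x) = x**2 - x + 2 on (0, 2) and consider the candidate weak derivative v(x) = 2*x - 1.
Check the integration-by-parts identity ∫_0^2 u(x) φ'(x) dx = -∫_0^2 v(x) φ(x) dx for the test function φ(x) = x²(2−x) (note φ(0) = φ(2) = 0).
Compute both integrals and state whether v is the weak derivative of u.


LHS = -28/15, RHS = -28/15. Yes, v = u' weakly.

u(x) = x**2 - x + 2, classical derivative u'(x) = 2*x - 1.
φ(x) = x²(2−x), so φ'(x) = x*(4 - 3*x).
Note φ(0) = φ(2) = 0, so the boundary term u·φ vanishes.
LHS = ∫_0^2 u(x) φ'(x) dx = ∫_0^2 (-3*x^4 + 7*x^3 - 10*x^2 + 8*x) dx. Term by term:
  ∫_0^2 -3*x^4 dx = -96/5;  ∫_0^2 7*x^3 dx = 28;  ∫_0^2 -10*x^2 dx = -80/3;
  ∫_0^2 8*x dx = 16.
Sum: -96/5 + 28 − 80/3 + 16 = -28/15.
So LHS = -28/15.
∫_0^2 v(x) φ(x) dx = ∫_0^2 (-2*x^4 + 5*x^3 - 2*x^2) dx. Term by term:
  ∫_0^2 -2*x^4 dx = -64/5;  ∫_0^2 5*x^3 dx = 20;  ∫_0^2 -2*x^2 dx = -16/3.
Sum: -64/5 + 20 − 16/3 = 28/15.
So RHS = -∫_0^2 v(x) φ(x) dx = -28/15.
LHS = RHS, so the identity holds for this test φ.
Moreover u is smooth here and v(x) = u'(x) = 2*x - 1 pointwise, so the identity holds for every test function. Hence v is the weak derivative of u.


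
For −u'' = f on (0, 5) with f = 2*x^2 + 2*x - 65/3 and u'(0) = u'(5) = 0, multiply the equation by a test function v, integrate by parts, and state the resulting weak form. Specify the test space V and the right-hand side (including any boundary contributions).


V = H^1(0, 5) (no boundary constraint on v; u is determined up to an additive constant); weak form: ∫_0^5 u'v' dx = ∫_0^5 (2*x^2 + 2*x - 65/3) v dx for all v ∈ V.

Multiply both sides by a test function v and integrate from 0 to 5:
  ∫_0^5 −u''(x) v(x) dx = ∫_0^5 f(x) v(x) dx.
Integrate the LHS by parts once:
  ∫_0^5 −u'' v dx = −[u'(x) v(x)]_0^5 + ∫_0^5 u'(x) v'(x) dx.
Thus ∫_0^5 u'(x) v'(x) dx = ∫_0^5 f(x) v(x) dx + [u'(x) v(x)]_0^5.
Choose V so that boundary terms are either known or forced to vanish.
u has homogeneous Neumann: u'(0) = u'(5) = 0. So [u' v]_0^5 = 0·v(5) − 0·v(0) = 0 for any v; take V = H^1(0, 5).
Weak formulation: find u (satisfying any essential BC) such that ∫_0^5 u'(x) v'(x) dx = ∫_0^5 f v dx for all v ∈ V (homogeneous Neumann, so boundary terms vanish).
Substituting f(x) = 2*x^2 + 2*x - 65/3, the right-hand side is ∫_0^5 (2*x^2 + 2*x - 65/3) v dx.
Compatibility check (pure Neumann): taking v ≡ 1 ∈ V gives 0 = ∫_0^5 f dx + (0) − (0), i.e. ∫_0^5 f dx must equal u'(0) − u'(5) = 0. Indeed ∫_0^5 (2*x^2 + 2*x - 65/3) dx = 0, so the data are compatible. The solution is then unique only up to an additive constant (fix it e.g. by requiring ∫_0^5 u dx = 0).


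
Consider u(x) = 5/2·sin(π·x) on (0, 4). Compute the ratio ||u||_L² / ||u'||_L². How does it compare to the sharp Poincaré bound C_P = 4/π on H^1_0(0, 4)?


||u||_L² / ||u'||_L² = 1/π < C_P = 4/π.

u(x) = 5/2·sin(π·x), so u'(x) = 5*π*cos(π*x)/2.
Writing u(x) = A·sin(kπx/L) with A = 5/2 and k = 4, use ∫_0^L sin²(kπx/L) dx = L/2 and ∫_0^L cos²(kπx/L) dx = L/2.
u² = 25/4·sin²(π·x) and (u')² = 25*π^2/4·cos²(π·x), and each of sin², cos² integrates to L/2 = 2 over (0, 4).
∫_0^4 u² dx = 25/2, so ||u||_L² = 5*sqrt(2)/2.
∫_0^4 (u')² dx = 25*π^2/2, so ||u'||_L² = 5*sqrt(2)*π/2.
Ratio ||u||_L² / ||u'||_L² = 1/π.
Sharp Poincaré constant on H^1_0(0, 4) is C_P = L/π = 4/π, achieved by sin(π/4·x).
This is the k = 4 harmonic; the ratio L/(kπ) is strictly less than C_P = L/π, consistent with the sharp inequality ||u||_L² ≤ C_P ||u'||_L².


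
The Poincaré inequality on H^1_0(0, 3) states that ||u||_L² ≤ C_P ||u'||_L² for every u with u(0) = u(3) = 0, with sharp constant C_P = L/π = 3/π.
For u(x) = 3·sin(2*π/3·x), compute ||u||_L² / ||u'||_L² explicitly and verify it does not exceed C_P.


||u||_L² / ||u'||_L² = 3/(2*π) < C_P = 3/π.

u(x) = 3·sin(2*π/3·x), so u'(x) = 2*π*cos(2*π*x/3).
Writing u(x) = A·sin(kπx/L) with A = 3 and k = 2, use ∫_0^L sin²(kπx/L) dx = L/2 and ∫_0^L cos²(kπx/L) dx = L/2.
u² = 9·sin²(2*π/3·x) and (u')² = 4*π^2·cos²(2*π/3·x), and each of sin², cos² integrates to L/2 = 3/2 over (0, 3).
∫_0^3 u² dx = 27/2, so ||u||_L² = 3*sqrt(6)/2.
∫_0^3 (u')² dx = 6*π^2, so ||u'||_L² = sqrt(6)*π.
Ratio ||u||_L² / ||u'||_L² = 3/(2*π).
Sharp Poincaré constant on H^1_0(0, 3) is C_P = L/π = 3/π, achieved by sin(π/3·x).
This is the k = 2 harmonic; the ratio L/(kπ) is strictly less than C_P = L/π, consistent with the sharp inequality ||u||_L² ≤ C_P ||u'||_L².


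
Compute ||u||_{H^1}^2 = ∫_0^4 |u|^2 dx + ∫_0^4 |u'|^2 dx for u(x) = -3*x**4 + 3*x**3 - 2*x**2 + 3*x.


||u||_{H^1}^2 = 38350916/105

The H^1 norm (squared) on an interval (0, L) is
  ||u||_{H^1}^2 = ∫_0^L u(x)^2 dx + ∫_0^L u'(x)^2 dx.
Compute u'(x) = -12*x**3 + 9*x**2 - 4*x + 3.
Then u(x)^2 = 9*x**8 - 18*x**7 + 21*x**6 - 30*x**5 + 22*x**4 - 12*x**3 + 9*x**2 and u'(x)^2 = 144*x**6 - 216*x**5 + 177*x**4 - 144*x**3 + 70*x**2 - 24*x + 9.
Integrate each monomial from 0 to 4 using ∫_0^4 c·x^n dx = c·4^(n+1)/(n+1):
  ∫_0^4 u(x)^2 dx = ∫_0^4 (9*x^8 - 18*x^7 + 21*x^6 - 30*x^5 + 22*x^4 - 12*x^3 + 9*x^2) dx. Term by term:
    ∫_0^4 9*x^8 dx = 262144;  ∫_0^4 -18*x^7 dx = -147456;  ∫_0^4 21*x^6 dx = 49152;
    ∫_0^4 -30*x^5 dx = -20480;  ∫_0^4 22*x^4 dx = 22528/5;  ∫_0^4 -12*x^3 dx = -768;
    ∫_0^4 9*x^2 dx = 192.
  Sum: 262144 − 147456 + 49152 − 20480 + 22528/5 − 768 + 192 = 736448/5.
  ∫_0^4 u'(x)^2 dx = ∫_0^4 (144*x^6 - 216*x^5 + 177*x^4 - 144*x^3 + 70*x^2 - 24*x + 9) dx. Term by term:
    ∫_0^4 144*x^6 dx = 2359296/7;  ∫_0^4 -216*x^5 dx = -147456;  ∫_0^4 177*x^4 dx = 181248/5;
    ∫_0^4 -144*x^3 dx = -9216;  ∫_0^4 70*x^2 dx = 4480/3;  ∫_0^4 -24*x dx = -192;
    ∫_0^4 9 dx = 36.
  Sum: 2359296/7 − 147456 + 181248/5 − 9216 + 4480/3 − 192 + 36 = 22885508/105.
Adding: ||u||_{H^1}^2 = 736448/5 + 22885508/105 = 38350916/105.


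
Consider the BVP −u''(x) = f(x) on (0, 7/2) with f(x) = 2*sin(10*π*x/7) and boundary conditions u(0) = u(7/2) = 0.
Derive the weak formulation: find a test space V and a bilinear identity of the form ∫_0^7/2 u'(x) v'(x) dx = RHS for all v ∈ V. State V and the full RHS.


V = H^1_0(0, 7/2) (so v(0) = v(7/2) = 0); weak form: ∫_0^7/2 u'v' dx = ∫_0^7/2 (2*sin(10*π*x/7)) v dx for all v ∈ V.

Multiply both sides by a test function v and integrate from 0 to 7/2:
  ∫_0^7/2 −u''(x) v(x) dx = ∫_0^7/2 f(x) v(x) dx.
Integrate the LHS by parts once:
  ∫_0^7/2 −u'' v dx = −[u'(x) v(x)]_0^7/2 + ∫_0^7/2 u'(x) v'(x) dx.
Thus ∫_0^7/2 u'(x) v'(x) dx = ∫_0^7/2 f(x) v(x) dx + [u'(x) v(x)]_0^7/2.
Choose V so that boundary terms are either known or forced to vanish.
u is Dirichlet: u(0) = u(7/2) = 0. Let V = H^1_0(0, 7/2); then v(0) = v(7/2) = 0, and [u' v]_0^7/2 = 0.
Weak formulation: find u (satisfying any essential BC) such that ∫_0^7/2 u'(x) v'(x) dx = ∫_0^7/2 f v dx for all v ∈ V.
Substituting f(x) = 2*sin(10*π*x/7), the right-hand side is ∫_0^7/2 (2*sin(10*π*x/7)) v dx.


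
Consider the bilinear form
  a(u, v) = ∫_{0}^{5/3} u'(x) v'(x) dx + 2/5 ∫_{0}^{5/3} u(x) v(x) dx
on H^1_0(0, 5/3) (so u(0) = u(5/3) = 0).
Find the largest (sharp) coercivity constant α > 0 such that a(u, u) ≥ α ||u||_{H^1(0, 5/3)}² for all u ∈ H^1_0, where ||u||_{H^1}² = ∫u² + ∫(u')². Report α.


α = (10 + 9*π^2)/(25 + 9*π^2)

Coercivity of a(·,·) on H^1_0(0, 5/3) means a(u, u) ≥ α ||u||_{H^1}² for every u ∈ H^1_0.
The interval has length L = 5/3, and Poincaré/coercivity depend only on L. Here a(u, u) = ∫(u')² + (2/5)·∫u².
Here 0 < c = 2/5 < 1. The condition a(u,u) ≥ α||u||_{H^1}² reads (1−α)∫(u')² ≥ (α−c)∫u². Any admissible α is ≤ 1 (rapidly oscillating u have ∫u²/∫(u')² → 0), and α = 1 would force 0 ≥ (1−c)∫u², impossible since c < 1; so 1−α > 0. By the sharp Poincaré inequality on H^1_0 of an interval of length L, ∫(u')² ≥ (π/L)²∫u² with equality for the first sine mode sin(π(x−x₀)/L) (x₀ the left endpoint), so the inequality holds for all u iff (1−α)(π/L)² ≥ α − c, i.e. α ≤ ((π/L)² + c)/((π/L)² + 1) = (1 + c(L/π)²)/(1 + (L/π)²). With (π/L)² = 9*π^2/25 and c = 2/5, the largest admissible constant is α = ((π/L)² + c)/((π/L)² + 1).
Simplifying, α = (10 + 9*π^2)/(25 + 9*π^2).


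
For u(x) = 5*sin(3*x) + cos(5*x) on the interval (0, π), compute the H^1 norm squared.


||u||_{H^1(0,π)}^2 = 138*π

u'(x) = -5*sin(5*x) + 15*cos(3*x).
Expand u² and (u')² and integrate term by term on (0, π), using: for integers n ≥ 1, ∫_0^π sin²(nx) dx = ∫_0^π cos²(nx) dx = π/2; for n ≠ n', ∫_0^π sin(nx)sin(n'x) dx = ∫_0^π cos(nx)cos(n'x) dx = 0; and by product-to-sum, ∫_0^π sin(nx)cos(n'x) dx = ½∫_0^π [sin((n+n')x) + sin((n−n')x)] dx, which is 0 when n+n' is even and 2n/(n²−n'²) when n+n' is odd (it need not vanish on (0, π)).
  u² squared terms: (5)²·∫sin(3x)² dx = 25·π/2 = 25*π/2;  (1)²·∫cos(5x)² dx = 1·π/2 = π/2.
  u² cross terms: 2·(5)·(1)·∫sin(3x)·cos(5x) dx = 10·(0) = 0.
  So ∫_0^π u² dx = 25*π/2 + π/2 + 0 = 13*π.
  (u')² squared terms: (-5)²·∫sin(5x)² dx = 25·π/2 = 25*π/2;  (15)²·∫cos(3x)² dx = 225·π/2 = 225*π/2.
  (u')² cross terms: 2·(-5)·(15)·∫sin(5x)·cos(3x) dx = -150·(0) = 0.
  So ∫_0^π (u')² dx = 25*π/2 + 225*π/2 + 0 = 125*π.
||u||_{H^1}^2 = (13*π) + (125*π) = 138*π.


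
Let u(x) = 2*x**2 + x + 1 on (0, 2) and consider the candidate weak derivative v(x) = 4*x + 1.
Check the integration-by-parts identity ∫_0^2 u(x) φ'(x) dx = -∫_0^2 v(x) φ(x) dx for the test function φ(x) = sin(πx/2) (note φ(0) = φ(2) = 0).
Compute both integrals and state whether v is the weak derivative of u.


LHS = -20/π, RHS = -20/π. Yes, v = u' weakly.

u(x) = 2*x**2 + x + 1, classical derivative u'(x) = 4*x + 1.
φ(x) = sin(πx/2), so φ'(x) = π*cos(π*x/2)/2.
Note φ(0) = φ(2) = 0, so the boundary term u·φ vanishes.
LHS = ∫_0^2 u(x) φ'(x) dx = ∫_0^2 (π*x^2*cos(π*x/2) + π*x*cos(π*x/2)/2 + π*cos(π*x/2)/2) dx. Term by term:
  ∫_0^2 π*cos(π*x/2)/2 dx = 0;  ∫_0^2 π*x^2*cos(π*x/2) dx = -16/π;  ∫_0^2 π*x*cos(π*x/2)/2 dx = -4/π.
Sum: 0 − 16/π − 4/π = -20/π.
So LHS = -20/π.
∫_0^2 v(x) φ(x) dx = ∫_0^2 (4*x*sin(π*x/2) + sin(π*x/2)) dx. Term by term:
  ∫_0^2 4*x*sin(π*x/2) dx = 16/π;  ∫_0^2 sin(π*x/2) dx = 4/π.
Sum: 16/π + 4/π = 20/π.
So RHS = -∫_0^2 v(x) φ(x) dx = -20/π.
LHS = RHS, so the identity holds for this test φ.
Moreover u is smooth here and v(x) = u'(x) = 4*x + 1 pointwise, so the identity holds for every test function. Hence v is the weak derivative of u.


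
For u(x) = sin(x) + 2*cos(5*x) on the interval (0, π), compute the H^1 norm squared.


||u||_{H^1(0,π)}^2 = 53*π

u'(x) = -10*sin(5*x) + cos(x).
Expand u² and (u')² and integrate term by term on (0, π), using: for integers n ≥ 1, ∫_0^π sin²(nx) dx = ∫_0^π cos²(nx) dx = π/2; for n ≠ n', ∫_0^π sin(nx)sin(n'x) dx = ∫_0^π cos(nx)cos(n'x) dx = 0; and by product-to-sum, ∫_0^π sin(nx)cos(n'x) dx = ½∫_0^π [sin((n+n')x) + sin((n−n')x)] dx, which is 0 when n+n' is even and 2n/(n²−n'²) when n+n' is odd (it need not vanish on (0, π)).
  u² squared terms: (2)²·∫cos(5x)² dx = 4·π/2 = 2*π;  (1)²·∫sin(x)² dx = 1·π/2 = π/2.
  u² cross terms: 2·(2)·(1)·∫cos(5x)·sin(x) dx = 4·(0) = 0.
  So ∫_0^π u² dx = 2*π + π/2 + 0 = 5*π/2.
  (u')² squared terms: (-10)²·∫sin(5x)² dx = 100·π/2 = 50*π;  (1)²·∫cos(x)² dx = 1·π/2 = π/2.
  (u')² cross terms: 2·(-10)·(1)·∫sin(5x)·cos(x) dx = -20·(0) = 0.
  So ∫_0^π (u')² dx = 50*π + π/2 + 0 = 101*π/2.
||u||_{H^1}^2 = (5*π/2) + (101*π/2) = 53*π.


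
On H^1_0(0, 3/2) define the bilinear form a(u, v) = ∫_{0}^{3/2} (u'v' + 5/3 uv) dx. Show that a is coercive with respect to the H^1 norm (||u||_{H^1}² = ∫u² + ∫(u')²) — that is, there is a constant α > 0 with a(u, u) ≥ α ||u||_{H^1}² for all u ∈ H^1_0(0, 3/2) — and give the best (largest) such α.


α = 1

Coercivity of a(·,·) on H^1_0(0, 3/2) means a(u, u) ≥ α ||u||_{H^1}² for every u ∈ H^1_0.
The interval has length L = 3/2, and Poincaré/coercivity depend only on L. Here a(u, u) = ∫(u')² + (5/3)·∫u².
Here c = 5/3 ≥ 1, so a(u,u) = ∫(u')² + c∫u² ≥ ∫(u')² + ∫u² = ||u||_{H^1}², i.e. α = 1 works. No larger α is possible: a(u,u) ≥ α||u||_{H^1}² means (1−α)∫(u')² ≥ (α−c)∫u², and for the modes u_n = sin(nπ(x−x₀)/L) (x₀ the left endpoint) one has ∫u_n²/∫(u_n')² = (L/(nπ))² → 0, so a(u_n,u_n)/||u_n||_{H^1}² → 1. Hence the optimal constant is α = 1.
Therefore α = 1.


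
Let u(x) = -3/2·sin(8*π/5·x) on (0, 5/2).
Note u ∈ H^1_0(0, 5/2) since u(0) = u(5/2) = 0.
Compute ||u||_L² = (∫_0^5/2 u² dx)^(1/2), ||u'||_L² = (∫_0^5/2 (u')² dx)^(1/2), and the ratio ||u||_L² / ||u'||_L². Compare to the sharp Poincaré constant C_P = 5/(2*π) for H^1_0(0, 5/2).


||u||_L² / ||u'||_L² = 5/(8*π) < C_P = 5/(2*π).

u(x) = -3/2·sin(8*π/5·x), so u'(x) = -12*π*cos(8*π*x/5)/5.
Writing u(x) = A·sin(kπx/L) with A = -3/2 and k = 4, use ∫_0^L sin²(kπx/L) dx = L/2 and ∫_0^L cos²(kπx/L) dx = L/2.
u² = 9/4·sin²(8*π/5·x) and (u')² = 144*π^2/25·cos²(8*π/5·x), and each of sin², cos² integrates to L/2 = 5/4 over (0, 5/2).
∫_0^5/2 u² dx = 45/16, so ||u||_L² = 3*sqrt(5)/4.
∫_0^5/2 (u')² dx = 36*π^2/5, so ||u'||_L² = 6*sqrt(5)*π/5.
Ratio ||u||_L² / ||u'||_L² = 5/(8*π).
Sharp Poincaré constant on H^1_0(0, 5/2) is C_P = L/π = 5/(2*π), achieved by sin(2*π/5·x).
This is the k = 4 harmonic; the ratio L/(kπ) is strictly less than C_P = L/π, consistent with the sharp inequality ||u||_L² ≤ C_P ||u'||_L².
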